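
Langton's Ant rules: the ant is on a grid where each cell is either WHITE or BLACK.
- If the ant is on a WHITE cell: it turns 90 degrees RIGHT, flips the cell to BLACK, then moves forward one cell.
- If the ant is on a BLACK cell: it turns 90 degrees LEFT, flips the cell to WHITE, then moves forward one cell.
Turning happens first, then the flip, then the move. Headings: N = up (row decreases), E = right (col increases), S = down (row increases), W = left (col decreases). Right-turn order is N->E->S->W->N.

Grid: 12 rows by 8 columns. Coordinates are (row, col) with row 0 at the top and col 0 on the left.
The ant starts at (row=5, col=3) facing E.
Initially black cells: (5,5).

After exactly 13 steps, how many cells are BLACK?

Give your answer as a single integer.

Answer: 10

Derivation:
Step 1: on WHITE (5,3): turn R to S, flip to black, move to (6,3). |black|=2
Step 2: on WHITE (6,3): turn R to W, flip to black, move to (6,2). |black|=3
Step 3: on WHITE (6,2): turn R to N, flip to black, move to (5,2). |black|=4
Step 4: on WHITE (5,2): turn R to E, flip to black, move to (5,3). |black|=5
Step 5: on BLACK (5,3): turn L to N, flip to white, move to (4,3). |black|=4
Step 6: on WHITE (4,3): turn R to E, flip to black, move to (4,4). |black|=5
Step 7: on WHITE (4,4): turn R to S, flip to black, move to (5,4). |black|=6
Step 8: on WHITE (5,4): turn R to W, flip to black, move to (5,3). |black|=7
Step 9: on WHITE (5,3): turn R to N, flip to black, move to (4,3). |black|=8
Step 10: on BLACK (4,3): turn L to W, flip to white, move to (4,2). |black|=7
Step 11: on WHITE (4,2): turn R to N, flip to black, move to (3,2). |black|=8
Step 12: on WHITE (3,2): turn R to E, flip to black, move to (3,3). |black|=9
Step 13: on WHITE (3,3): turn R to S, flip to black, move to (4,3). |black|=10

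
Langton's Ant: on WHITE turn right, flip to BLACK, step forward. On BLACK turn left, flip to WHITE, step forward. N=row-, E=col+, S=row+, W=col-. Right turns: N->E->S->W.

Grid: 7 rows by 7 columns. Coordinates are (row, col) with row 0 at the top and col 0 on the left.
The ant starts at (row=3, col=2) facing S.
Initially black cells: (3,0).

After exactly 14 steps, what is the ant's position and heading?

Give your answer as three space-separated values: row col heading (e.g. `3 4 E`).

Answer: 2 3 N

Derivation:
Step 1: on WHITE (3,2): turn R to W, flip to black, move to (3,1). |black|=2
Step 2: on WHITE (3,1): turn R to N, flip to black, move to (2,1). |black|=3
Step 3: on WHITE (2,1): turn R to E, flip to black, move to (2,2). |black|=4
Step 4: on WHITE (2,2): turn R to S, flip to black, move to (3,2). |black|=5
Step 5: on BLACK (3,2): turn L to E, flip to white, move to (3,3). |black|=4
Step 6: on WHITE (3,3): turn R to S, flip to black, move to (4,3). |black|=5
Step 7: on WHITE (4,3): turn R to W, flip to black, move to (4,2). |black|=6
Step 8: on WHITE (4,2): turn R to N, flip to black, move to (3,2). |black|=7
Step 9: on WHITE (3,2): turn R to E, flip to black, move to (3,3). |black|=8
Step 10: on BLACK (3,3): turn L to N, flip to white, move to (2,3). |black|=7
Step 11: on WHITE (2,3): turn R to E, flip to black, move to (2,4). |black|=8
Step 12: on WHITE (2,4): turn R to S, flip to black, move to (3,4). |black|=9
Step 13: on WHITE (3,4): turn R to W, flip to black, move to (3,3). |black|=10
Step 14: on WHITE (3,3): turn R to N, flip to black, move to (2,3). |black|=11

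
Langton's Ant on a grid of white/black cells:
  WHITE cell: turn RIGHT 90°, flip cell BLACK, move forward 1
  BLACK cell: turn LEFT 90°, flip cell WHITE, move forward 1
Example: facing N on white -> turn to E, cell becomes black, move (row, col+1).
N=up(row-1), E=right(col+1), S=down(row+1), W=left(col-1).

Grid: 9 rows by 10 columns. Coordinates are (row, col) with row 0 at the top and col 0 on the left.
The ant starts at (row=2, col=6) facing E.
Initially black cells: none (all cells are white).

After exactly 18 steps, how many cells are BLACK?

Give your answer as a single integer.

Step 1: on WHITE (2,6): turn R to S, flip to black, move to (3,6). |black|=1
Step 2: on WHITE (3,6): turn R to W, flip to black, move to (3,5). |black|=2
Step 3: on WHITE (3,5): turn R to N, flip to black, move to (2,5). |black|=3
Step 4: on WHITE (2,5): turn R to E, flip to black, move to (2,6). |black|=4
Step 5: on BLACK (2,6): turn L to N, flip to white, move to (1,6). |black|=3
Step 6: on WHITE (1,6): turn R to E, flip to black, move to (1,7). |black|=4
Step 7: on WHITE (1,7): turn R to S, flip to black, move to (2,7). |black|=5
Step 8: on WHITE (2,7): turn R to W, flip to black, move to (2,6). |black|=6
Step 9: on WHITE (2,6): turn R to N, flip to black, move to (1,6). |black|=7
Step 10: on BLACK (1,6): turn L to W, flip to white, move to (1,5). |black|=6
Step 11: on WHITE (1,5): turn R to N, flip to black, move to (0,5). |black|=7
Step 12: on WHITE (0,5): turn R to E, flip to black, move to (0,6). |black|=8
Step 13: on WHITE (0,6): turn R to S, flip to black, move to (1,6). |black|=9
Step 14: on WHITE (1,6): turn R to W, flip to black, move to (1,5). |black|=10
Step 15: on BLACK (1,5): turn L to S, flip to white, move to (2,5). |black|=9
Step 16: on BLACK (2,5): turn L to E, flip to white, move to (2,6). |black|=8
Step 17: on BLACK (2,6): turn L to N, flip to white, move to (1,6). |black|=7
Step 18: on BLACK (1,6): turn L to W, flip to white, move to (1,5). |black|=6

Answer: 6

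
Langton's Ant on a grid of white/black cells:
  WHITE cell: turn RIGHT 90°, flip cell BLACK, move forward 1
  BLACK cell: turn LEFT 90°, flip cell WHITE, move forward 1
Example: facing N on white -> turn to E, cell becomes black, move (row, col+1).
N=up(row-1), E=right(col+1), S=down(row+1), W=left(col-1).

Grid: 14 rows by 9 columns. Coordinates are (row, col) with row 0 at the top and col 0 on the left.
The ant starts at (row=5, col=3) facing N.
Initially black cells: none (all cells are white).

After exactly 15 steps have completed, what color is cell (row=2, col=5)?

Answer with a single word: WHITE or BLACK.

Answer: WHITE

Derivation:
Step 1: on WHITE (5,3): turn R to E, flip to black, move to (5,4). |black|=1
Step 2: on WHITE (5,4): turn R to S, flip to black, move to (6,4). |black|=2
Step 3: on WHITE (6,4): turn R to W, flip to black, move to (6,3). |black|=3
Step 4: on WHITE (6,3): turn R to N, flip to black, move to (5,3). |black|=4
Step 5: on BLACK (5,3): turn L to W, flip to white, move to (5,2). |black|=3
Step 6: on WHITE (5,2): turn R to N, flip to black, move to (4,2). |black|=4
Step 7: on WHITE (4,2): turn R to E, flip to black, move to (4,3). |black|=5
Step 8: on WHITE (4,3): turn R to S, flip to black, move to (5,3). |black|=6
Step 9: on WHITE (5,3): turn R to W, flip to black, move to (5,2). |black|=7
Step 10: on BLACK (5,2): turn L to S, flip to white, move to (6,2). |black|=6
Step 11: on WHITE (6,2): turn R to W, flip to black, move to (6,1). |black|=7
Step 12: on WHITE (6,1): turn R to N, flip to black, move to (5,1). |black|=8
Step 13: on WHITE (5,1): turn R to E, flip to black, move to (5,2). |black|=9
Step 14: on WHITE (5,2): turn R to S, flip to black, move to (6,2). |black|=10
Step 15: on BLACK (6,2): turn L to E, flip to white, move to (6,3). |black|=9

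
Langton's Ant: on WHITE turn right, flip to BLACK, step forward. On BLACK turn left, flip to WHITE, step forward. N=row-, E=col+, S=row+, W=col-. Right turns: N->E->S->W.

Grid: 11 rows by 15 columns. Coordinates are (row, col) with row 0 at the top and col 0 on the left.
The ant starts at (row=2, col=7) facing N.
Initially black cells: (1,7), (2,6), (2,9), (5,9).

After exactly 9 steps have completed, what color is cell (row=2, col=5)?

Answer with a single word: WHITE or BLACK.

Answer: BLACK

Derivation:
Step 1: on WHITE (2,7): turn R to E, flip to black, move to (2,8). |black|=5
Step 2: on WHITE (2,8): turn R to S, flip to black, move to (3,8). |black|=6
Step 3: on WHITE (3,8): turn R to W, flip to black, move to (3,7). |black|=7
Step 4: on WHITE (3,7): turn R to N, flip to black, move to (2,7). |black|=8
Step 5: on BLACK (2,7): turn L to W, flip to white, move to (2,6). |black|=7
Step 6: on BLACK (2,6): turn L to S, flip to white, move to (3,6). |black|=6
Step 7: on WHITE (3,6): turn R to W, flip to black, move to (3,5). |black|=7
Step 8: on WHITE (3,5): turn R to N, flip to black, move to (2,5). |black|=8
Step 9: on WHITE (2,5): turn R to E, flip to black, move to (2,6). |black|=9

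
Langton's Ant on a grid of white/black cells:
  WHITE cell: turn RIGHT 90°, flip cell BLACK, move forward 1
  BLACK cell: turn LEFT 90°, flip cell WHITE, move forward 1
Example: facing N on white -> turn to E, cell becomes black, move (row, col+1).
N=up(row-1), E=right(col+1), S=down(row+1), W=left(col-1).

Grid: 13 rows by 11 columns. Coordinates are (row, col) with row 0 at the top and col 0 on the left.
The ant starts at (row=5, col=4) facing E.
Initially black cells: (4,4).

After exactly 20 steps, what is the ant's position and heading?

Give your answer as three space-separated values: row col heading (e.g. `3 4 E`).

Answer: 5 6 E

Derivation:
Step 1: on WHITE (5,4): turn R to S, flip to black, move to (6,4). |black|=2
Step 2: on WHITE (6,4): turn R to W, flip to black, move to (6,3). |black|=3
Step 3: on WHITE (6,3): turn R to N, flip to black, move to (5,3). |black|=4
Step 4: on WHITE (5,3): turn R to E, flip to black, move to (5,4). |black|=5
Step 5: on BLACK (5,4): turn L to N, flip to white, move to (4,4). |black|=4
Step 6: on BLACK (4,4): turn L to W, flip to white, move to (4,3). |black|=3
Step 7: on WHITE (4,3): turn R to N, flip to black, move to (3,3). |black|=4
Step 8: on WHITE (3,3): turn R to E, flip to black, move to (3,4). |black|=5
Step 9: on WHITE (3,4): turn R to S, flip to black, move to (4,4). |black|=6
Step 10: on WHITE (4,4): turn R to W, flip to black, move to (4,3). |black|=7
Step 11: on BLACK (4,3): turn L to S, flip to white, move to (5,3). |black|=6
Step 12: on BLACK (5,3): turn L to E, flip to white, move to (5,4). |black|=5
Step 13: on WHITE (5,4): turn R to S, flip to black, move to (6,4). |black|=6
Step 14: on BLACK (6,4): turn L to E, flip to white, move to (6,5). |black|=5
Step 15: on WHITE (6,5): turn R to S, flip to black, move to (7,5). |black|=6
Step 16: on WHITE (7,5): turn R to W, flip to black, move to (7,4). |black|=7
Step 17: on WHITE (7,4): turn R to N, flip to black, move to (6,4). |black|=8
Step 18: on WHITE (6,4): turn R to E, flip to black, move to (6,5). |black|=9
Step 19: on BLACK (6,5): turn L to N, flip to white, move to (5,5). |black|=8
Step 20: on WHITE (5,5): turn R to E, flip to black, move to (5,6). |black|=9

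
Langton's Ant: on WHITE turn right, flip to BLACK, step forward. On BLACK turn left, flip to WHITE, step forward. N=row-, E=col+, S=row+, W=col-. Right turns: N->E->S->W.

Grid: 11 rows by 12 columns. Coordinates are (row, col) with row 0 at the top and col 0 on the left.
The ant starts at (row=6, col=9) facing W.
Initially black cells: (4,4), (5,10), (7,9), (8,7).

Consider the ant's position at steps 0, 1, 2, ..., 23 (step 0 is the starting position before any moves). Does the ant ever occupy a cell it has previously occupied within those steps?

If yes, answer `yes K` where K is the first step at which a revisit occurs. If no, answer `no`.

Step 1: on WHITE (6,9): turn R to N, flip to black, move to (5,9). |black|=5 — new cell
Step 2: on WHITE (5,9): turn R to E, flip to black, move to (5,10). |black|=6 — new cell
Step 3: on BLACK (5,10): turn L to N, flip to white, move to (4,10). |black|=5 — new cell
Step 4: on WHITE (4,10): turn R to E, flip to black, move to (4,11). |black|=6 — new cell
Step 5: on WHITE (4,11): turn R to S, flip to black, move to (5,11). |black|=7 — new cell
Step 6: on WHITE (5,11): turn R to W, flip to black, move to (5,10). |black|=8 — REVISIT

Answer: yes 6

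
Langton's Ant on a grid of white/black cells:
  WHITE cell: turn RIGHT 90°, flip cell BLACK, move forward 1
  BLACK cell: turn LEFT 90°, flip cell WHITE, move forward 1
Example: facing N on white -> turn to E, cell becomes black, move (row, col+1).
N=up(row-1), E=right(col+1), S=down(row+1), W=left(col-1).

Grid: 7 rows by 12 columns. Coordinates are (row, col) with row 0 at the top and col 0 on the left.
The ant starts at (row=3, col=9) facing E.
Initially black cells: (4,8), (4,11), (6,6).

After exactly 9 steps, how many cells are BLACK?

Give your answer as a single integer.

Step 1: on WHITE (3,9): turn R to S, flip to black, move to (4,9). |black|=4
Step 2: on WHITE (4,9): turn R to W, flip to black, move to (4,8). |black|=5
Step 3: on BLACK (4,8): turn L to S, flip to white, move to (5,8). |black|=4
Step 4: on WHITE (5,8): turn R to W, flip to black, move to (5,7). |black|=5
Step 5: on WHITE (5,7): turn R to N, flip to black, move to (4,7). |black|=6
Step 6: on WHITE (4,7): turn R to E, flip to black, move to (4,8). |black|=7
Step 7: on WHITE (4,8): turn R to S, flip to black, move to (5,8). |black|=8
Step 8: on BLACK (5,8): turn L to E, flip to white, move to (5,9). |black|=7
Step 9: on WHITE (5,9): turn R to S, flip to black, move to (6,9). |black|=8

Answer: 8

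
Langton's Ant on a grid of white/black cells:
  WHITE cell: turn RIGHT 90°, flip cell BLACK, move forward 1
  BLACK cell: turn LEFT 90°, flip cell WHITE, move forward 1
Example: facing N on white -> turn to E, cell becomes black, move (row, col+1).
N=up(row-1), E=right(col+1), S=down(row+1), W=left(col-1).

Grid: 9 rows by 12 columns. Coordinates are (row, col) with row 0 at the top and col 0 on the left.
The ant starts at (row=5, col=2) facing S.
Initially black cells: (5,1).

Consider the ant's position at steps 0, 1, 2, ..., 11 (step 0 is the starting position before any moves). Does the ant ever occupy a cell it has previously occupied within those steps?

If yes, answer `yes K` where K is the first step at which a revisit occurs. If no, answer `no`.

Step 1: on WHITE (5,2): turn R to W, flip to black, move to (5,1). |black|=2 — new cell
Step 2: on BLACK (5,1): turn L to S, flip to white, move to (6,1). |black|=1 — new cell
Step 3: on WHITE (6,1): turn R to W, flip to black, move to (6,0). |black|=2 — new cell
Step 4: on WHITE (6,0): turn R to N, flip to black, move to (5,0). |black|=3 — new cell
Step 5: on WHITE (5,0): turn R to E, flip to black, move to (5,1). |black|=4 — REVISIT

Answer: yes 5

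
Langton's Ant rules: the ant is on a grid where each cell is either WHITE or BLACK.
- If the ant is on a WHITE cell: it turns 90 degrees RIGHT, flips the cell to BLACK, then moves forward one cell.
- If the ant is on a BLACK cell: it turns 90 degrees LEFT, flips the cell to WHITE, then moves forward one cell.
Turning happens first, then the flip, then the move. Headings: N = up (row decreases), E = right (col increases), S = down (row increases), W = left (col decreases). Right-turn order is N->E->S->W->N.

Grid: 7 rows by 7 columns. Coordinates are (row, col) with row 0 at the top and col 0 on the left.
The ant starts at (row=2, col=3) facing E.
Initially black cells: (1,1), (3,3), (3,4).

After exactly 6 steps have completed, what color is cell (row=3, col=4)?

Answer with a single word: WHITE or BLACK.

Step 1: on WHITE (2,3): turn R to S, flip to black, move to (3,3). |black|=4
Step 2: on BLACK (3,3): turn L to E, flip to white, move to (3,4). |black|=3
Step 3: on BLACK (3,4): turn L to N, flip to white, move to (2,4). |black|=2
Step 4: on WHITE (2,4): turn R to E, flip to black, move to (2,5). |black|=3
Step 5: on WHITE (2,5): turn R to S, flip to black, move to (3,5). |black|=4
Step 6: on WHITE (3,5): turn R to W, flip to black, move to (3,4). |black|=5

Answer: WHITE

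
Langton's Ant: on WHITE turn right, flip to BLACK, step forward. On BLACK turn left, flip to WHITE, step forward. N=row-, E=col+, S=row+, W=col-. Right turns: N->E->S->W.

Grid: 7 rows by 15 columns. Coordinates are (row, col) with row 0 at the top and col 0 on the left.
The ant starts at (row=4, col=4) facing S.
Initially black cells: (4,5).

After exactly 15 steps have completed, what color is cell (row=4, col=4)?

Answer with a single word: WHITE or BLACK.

Step 1: on WHITE (4,4): turn R to W, flip to black, move to (4,3). |black|=2
Step 2: on WHITE (4,3): turn R to N, flip to black, move to (3,3). |black|=3
Step 3: on WHITE (3,3): turn R to E, flip to black, move to (3,4). |black|=4
Step 4: on WHITE (3,4): turn R to S, flip to black, move to (4,4). |black|=5
Step 5: on BLACK (4,4): turn L to E, flip to white, move to (4,5). |black|=4
Step 6: on BLACK (4,5): turn L to N, flip to white, move to (3,5). |black|=3
Step 7: on WHITE (3,5): turn R to E, flip to black, move to (3,6). |black|=4
Step 8: on WHITE (3,6): turn R to S, flip to black, move to (4,6). |black|=5
Step 9: on WHITE (4,6): turn R to W, flip to black, move to (4,5). |black|=6
Step 10: on WHITE (4,5): turn R to N, flip to black, move to (3,5). |black|=7
Step 11: on BLACK (3,5): turn L to W, flip to white, move to (3,4). |black|=6
Step 12: on BLACK (3,4): turn L to S, flip to white, move to (4,4). |black|=5
Step 13: on WHITE (4,4): turn R to W, flip to black, move to (4,3). |black|=6
Step 14: on BLACK (4,3): turn L to S, flip to white, move to (5,3). |black|=5
Step 15: on WHITE (5,3): turn R to W, flip to black, move to (5,2). |black|=6

Answer: BLACK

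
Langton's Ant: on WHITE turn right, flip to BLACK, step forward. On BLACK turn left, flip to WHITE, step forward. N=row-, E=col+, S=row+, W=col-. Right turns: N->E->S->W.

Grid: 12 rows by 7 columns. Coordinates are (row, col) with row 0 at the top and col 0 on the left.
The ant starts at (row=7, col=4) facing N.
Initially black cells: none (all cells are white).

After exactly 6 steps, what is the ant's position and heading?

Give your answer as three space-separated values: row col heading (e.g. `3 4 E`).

Answer: 6 3 N

Derivation:
Step 1: on WHITE (7,4): turn R to E, flip to black, move to (7,5). |black|=1
Step 2: on WHITE (7,5): turn R to S, flip to black, move to (8,5). |black|=2
Step 3: on WHITE (8,5): turn R to W, flip to black, move to (8,4). |black|=3
Step 4: on WHITE (8,4): turn R to N, flip to black, move to (7,4). |black|=4
Step 5: on BLACK (7,4): turn L to W, flip to white, move to (7,3). |black|=3
Step 6: on WHITE (7,3): turn R to N, flip to black, move to (6,3). |black|=4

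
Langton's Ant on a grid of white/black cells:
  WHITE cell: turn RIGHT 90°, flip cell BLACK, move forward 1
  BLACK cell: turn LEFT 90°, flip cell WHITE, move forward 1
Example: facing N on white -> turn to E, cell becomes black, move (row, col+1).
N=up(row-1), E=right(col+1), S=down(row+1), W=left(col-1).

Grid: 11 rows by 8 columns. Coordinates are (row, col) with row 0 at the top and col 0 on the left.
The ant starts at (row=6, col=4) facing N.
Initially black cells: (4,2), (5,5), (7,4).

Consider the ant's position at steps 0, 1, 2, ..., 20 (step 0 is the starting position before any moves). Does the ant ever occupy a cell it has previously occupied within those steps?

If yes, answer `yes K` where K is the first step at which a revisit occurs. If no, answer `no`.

Step 1: on WHITE (6,4): turn R to E, flip to black, move to (6,5). |black|=4 — new cell
Step 2: on WHITE (6,5): turn R to S, flip to black, move to (7,5). |black|=5 — new cell
Step 3: on WHITE (7,5): turn R to W, flip to black, move to (7,4). |black|=6 — new cell
Step 4: on BLACK (7,4): turn L to S, flip to white, move to (8,4). |black|=5 — new cell
Step 5: on WHITE (8,4): turn R to W, flip to black, move to (8,3). |black|=6 — new cell
Step 6: on WHITE (8,3): turn R to N, flip to black, move to (7,3). |black|=7 — new cell
Step 7: on WHITE (7,3): turn R to E, flip to black, move to (7,4). |black|=8 — REVISIT

Answer: yes 7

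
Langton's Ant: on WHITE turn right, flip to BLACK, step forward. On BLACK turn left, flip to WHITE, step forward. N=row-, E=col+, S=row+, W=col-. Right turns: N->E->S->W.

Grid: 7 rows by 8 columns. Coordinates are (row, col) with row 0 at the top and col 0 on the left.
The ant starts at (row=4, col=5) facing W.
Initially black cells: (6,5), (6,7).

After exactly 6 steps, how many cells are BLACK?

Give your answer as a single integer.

Step 1: on WHITE (4,5): turn R to N, flip to black, move to (3,5). |black|=3
Step 2: on WHITE (3,5): turn R to E, flip to black, move to (3,6). |black|=4
Step 3: on WHITE (3,6): turn R to S, flip to black, move to (4,6). |black|=5
Step 4: on WHITE (4,6): turn R to W, flip to black, move to (4,5). |black|=6
Step 5: on BLACK (4,5): turn L to S, flip to white, move to (5,5). |black|=5
Step 6: on WHITE (5,5): turn R to W, flip to black, move to (5,4). |black|=6

Answer: 6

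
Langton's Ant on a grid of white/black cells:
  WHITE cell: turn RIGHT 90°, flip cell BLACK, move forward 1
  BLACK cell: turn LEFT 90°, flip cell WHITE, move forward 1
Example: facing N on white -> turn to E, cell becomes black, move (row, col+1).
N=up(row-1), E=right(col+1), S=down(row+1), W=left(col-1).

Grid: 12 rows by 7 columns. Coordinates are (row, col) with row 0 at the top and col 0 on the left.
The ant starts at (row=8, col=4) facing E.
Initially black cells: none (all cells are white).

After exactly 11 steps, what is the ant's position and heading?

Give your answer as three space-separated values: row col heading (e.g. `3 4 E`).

Answer: 6 3 N

Derivation:
Step 1: on WHITE (8,4): turn R to S, flip to black, move to (9,4). |black|=1
Step 2: on WHITE (9,4): turn R to W, flip to black, move to (9,3). |black|=2
Step 3: on WHITE (9,3): turn R to N, flip to black, move to (8,3). |black|=3
Step 4: on WHITE (8,3): turn R to E, flip to black, move to (8,4). |black|=4
Step 5: on BLACK (8,4): turn L to N, flip to white, move to (7,4). |black|=3
Step 6: on WHITE (7,4): turn R to E, flip to black, move to (7,5). |black|=4
Step 7: on WHITE (7,5): turn R to S, flip to black, move to (8,5). |black|=5
Step 8: on WHITE (8,5): turn R to W, flip to black, move to (8,4). |black|=6
Step 9: on WHITE (8,4): turn R to N, flip to black, move to (7,4). |black|=7
Step 10: on BLACK (7,4): turn L to W, flip to white, move to (7,3). |black|=6
Step 11: on WHITE (7,3): turn R to N, flip to black, move to (6,3). |black|=7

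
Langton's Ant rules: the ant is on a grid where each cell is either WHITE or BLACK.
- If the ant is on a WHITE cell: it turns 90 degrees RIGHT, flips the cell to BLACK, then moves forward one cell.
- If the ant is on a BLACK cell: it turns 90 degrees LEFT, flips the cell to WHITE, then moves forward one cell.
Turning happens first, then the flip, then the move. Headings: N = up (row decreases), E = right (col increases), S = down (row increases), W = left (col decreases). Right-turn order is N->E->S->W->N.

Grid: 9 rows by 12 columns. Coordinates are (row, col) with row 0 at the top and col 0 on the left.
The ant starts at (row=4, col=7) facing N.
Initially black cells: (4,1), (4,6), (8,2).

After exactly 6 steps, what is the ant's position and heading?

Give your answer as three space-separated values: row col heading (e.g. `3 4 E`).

Answer: 5 6 S

Derivation:
Step 1: on WHITE (4,7): turn R to E, flip to black, move to (4,8). |black|=4
Step 2: on WHITE (4,8): turn R to S, flip to black, move to (5,8). |black|=5
Step 3: on WHITE (5,8): turn R to W, flip to black, move to (5,7). |black|=6
Step 4: on WHITE (5,7): turn R to N, flip to black, move to (4,7). |black|=7
Step 5: on BLACK (4,7): turn L to W, flip to white, move to (4,6). |black|=6
Step 6: on BLACK (4,6): turn L to S, flip to white, move to (5,6). |black|=5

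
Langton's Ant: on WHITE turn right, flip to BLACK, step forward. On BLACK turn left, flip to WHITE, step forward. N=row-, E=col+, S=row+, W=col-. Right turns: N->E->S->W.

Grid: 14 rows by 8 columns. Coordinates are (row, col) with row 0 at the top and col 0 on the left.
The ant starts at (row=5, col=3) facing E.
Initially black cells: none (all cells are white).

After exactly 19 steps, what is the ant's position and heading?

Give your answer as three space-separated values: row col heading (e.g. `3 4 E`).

Step 1: on WHITE (5,3): turn R to S, flip to black, move to (6,3). |black|=1
Step 2: on WHITE (6,3): turn R to W, flip to black, move to (6,2). |black|=2
Step 3: on WHITE (6,2): turn R to N, flip to black, move to (5,2). |black|=3
Step 4: on WHITE (5,2): turn R to E, flip to black, move to (5,3). |black|=4
Step 5: on BLACK (5,3): turn L to N, flip to white, move to (4,3). |black|=3
Step 6: on WHITE (4,3): turn R to E, flip to black, move to (4,4). |black|=4
Step 7: on WHITE (4,4): turn R to S, flip to black, move to (5,4). |black|=5
Step 8: on WHITE (5,4): turn R to W, flip to black, move to (5,3). |black|=6
Step 9: on WHITE (5,3): turn R to N, flip to black, move to (4,3). |black|=7
Step 10: on BLACK (4,3): turn L to W, flip to white, move to (4,2). |black|=6
Step 11: on WHITE (4,2): turn R to N, flip to black, move to (3,2). |black|=7
Step 12: on WHITE (3,2): turn R to E, flip to black, move to (3,3). |black|=8
Step 13: on WHITE (3,3): turn R to S, flip to black, move to (4,3). |black|=9
Step 14: on WHITE (4,3): turn R to W, flip to black, move to (4,2). |black|=10
Step 15: on BLACK (4,2): turn L to S, flip to white, move to (5,2). |black|=9
Step 16: on BLACK (5,2): turn L to E, flip to white, move to (5,3). |black|=8
Step 17: on BLACK (5,3): turn L to N, flip to white, move to (4,3). |black|=7
Step 18: on BLACK (4,3): turn L to W, flip to white, move to (4,2). |black|=6
Step 19: on WHITE (4,2): turn R to N, flip to black, move to (3,2). |black|=7

Answer: 3 2 N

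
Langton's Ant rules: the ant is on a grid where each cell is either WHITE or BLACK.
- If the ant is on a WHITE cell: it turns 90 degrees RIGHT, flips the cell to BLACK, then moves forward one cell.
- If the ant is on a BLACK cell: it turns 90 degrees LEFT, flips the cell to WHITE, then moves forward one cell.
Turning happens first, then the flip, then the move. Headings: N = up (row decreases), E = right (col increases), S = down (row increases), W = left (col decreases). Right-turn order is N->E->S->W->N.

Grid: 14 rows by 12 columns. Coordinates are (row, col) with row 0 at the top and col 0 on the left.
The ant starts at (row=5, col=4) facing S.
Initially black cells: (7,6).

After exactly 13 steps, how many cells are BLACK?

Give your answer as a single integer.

Answer: 10

Derivation:
Step 1: on WHITE (5,4): turn R to W, flip to black, move to (5,3). |black|=2
Step 2: on WHITE (5,3): turn R to N, flip to black, move to (4,3). |black|=3
Step 3: on WHITE (4,3): turn R to E, flip to black, move to (4,4). |black|=4
Step 4: on WHITE (4,4): turn R to S, flip to black, move to (5,4). |black|=5
Step 5: on BLACK (5,4): turn L to E, flip to white, move to (5,5). |black|=4
Step 6: on WHITE (5,5): turn R to S, flip to black, move to (6,5). |black|=5
Step 7: on WHITE (6,5): turn R to W, flip to black, move to (6,4). |black|=6
Step 8: on WHITE (6,4): turn R to N, flip to black, move to (5,4). |black|=7
Step 9: on WHITE (5,4): turn R to E, flip to black, move to (5,5). |black|=8
Step 10: on BLACK (5,5): turn L to N, flip to white, move to (4,5). |black|=7
Step 11: on WHITE (4,5): turn R to E, flip to black, move to (4,6). |black|=8
Step 12: on WHITE (4,6): turn R to S, flip to black, move to (5,6). |black|=9
Step 13: on WHITE (5,6): turn R to W, flip to black, move to (5,5). |black|=10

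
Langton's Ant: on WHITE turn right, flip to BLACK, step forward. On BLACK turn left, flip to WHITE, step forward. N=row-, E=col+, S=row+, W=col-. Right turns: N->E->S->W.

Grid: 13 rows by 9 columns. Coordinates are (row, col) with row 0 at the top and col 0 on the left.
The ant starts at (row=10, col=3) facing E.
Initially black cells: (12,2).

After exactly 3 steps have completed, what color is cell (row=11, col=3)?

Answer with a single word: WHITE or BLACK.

Step 1: on WHITE (10,3): turn R to S, flip to black, move to (11,3). |black|=2
Step 2: on WHITE (11,3): turn R to W, flip to black, move to (11,2). |black|=3
Step 3: on WHITE (11,2): turn R to N, flip to black, move to (10,2). |black|=4

Answer: BLACK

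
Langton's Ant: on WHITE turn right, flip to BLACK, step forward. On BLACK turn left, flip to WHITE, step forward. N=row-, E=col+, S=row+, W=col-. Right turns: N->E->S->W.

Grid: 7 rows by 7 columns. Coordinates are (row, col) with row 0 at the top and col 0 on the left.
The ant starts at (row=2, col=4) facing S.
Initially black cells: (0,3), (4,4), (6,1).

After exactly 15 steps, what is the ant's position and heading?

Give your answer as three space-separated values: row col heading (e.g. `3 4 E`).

Step 1: on WHITE (2,4): turn R to W, flip to black, move to (2,3). |black|=4
Step 2: on WHITE (2,3): turn R to N, flip to black, move to (1,3). |black|=5
Step 3: on WHITE (1,3): turn R to E, flip to black, move to (1,4). |black|=6
Step 4: on WHITE (1,4): turn R to S, flip to black, move to (2,4). |black|=7
Step 5: on BLACK (2,4): turn L to E, flip to white, move to (2,5). |black|=6
Step 6: on WHITE (2,5): turn R to S, flip to black, move to (3,5). |black|=7
Step 7: on WHITE (3,5): turn R to W, flip to black, move to (3,4). |black|=8
Step 8: on WHITE (3,4): turn R to N, flip to black, move to (2,4). |black|=9
Step 9: on WHITE (2,4): turn R to E, flip to black, move to (2,5). |black|=10
Step 10: on BLACK (2,5): turn L to N, flip to white, move to (1,5). |black|=9
Step 11: on WHITE (1,5): turn R to E, flip to black, move to (1,6). |black|=10
Step 12: on WHITE (1,6): turn R to S, flip to black, move to (2,6). |black|=11
Step 13: on WHITE (2,6): turn R to W, flip to black, move to (2,5). |black|=12
Step 14: on WHITE (2,5): turn R to N, flip to black, move to (1,5). |black|=13
Step 15: on BLACK (1,5): turn L to W, flip to white, move to (1,4). |black|=12

Answer: 1 4 W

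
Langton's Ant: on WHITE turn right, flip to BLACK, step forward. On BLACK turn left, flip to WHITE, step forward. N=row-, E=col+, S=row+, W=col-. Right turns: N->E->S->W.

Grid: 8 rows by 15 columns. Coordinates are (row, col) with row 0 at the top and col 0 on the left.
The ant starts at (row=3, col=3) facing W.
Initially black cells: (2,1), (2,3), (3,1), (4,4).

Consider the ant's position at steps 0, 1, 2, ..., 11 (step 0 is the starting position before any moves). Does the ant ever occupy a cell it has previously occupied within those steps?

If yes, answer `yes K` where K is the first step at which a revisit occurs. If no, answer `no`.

Step 1: on WHITE (3,3): turn R to N, flip to black, move to (2,3). |black|=5 — new cell
Step 2: on BLACK (2,3): turn L to W, flip to white, move to (2,2). |black|=4 — new cell
Step 3: on WHITE (2,2): turn R to N, flip to black, move to (1,2). |black|=5 — new cell
Step 4: on WHITE (1,2): turn R to E, flip to black, move to (1,3). |black|=6 — new cell
Step 5: on WHITE (1,3): turn R to S, flip to black, move to (2,3). |black|=7 — REVISIT

Answer: yes 5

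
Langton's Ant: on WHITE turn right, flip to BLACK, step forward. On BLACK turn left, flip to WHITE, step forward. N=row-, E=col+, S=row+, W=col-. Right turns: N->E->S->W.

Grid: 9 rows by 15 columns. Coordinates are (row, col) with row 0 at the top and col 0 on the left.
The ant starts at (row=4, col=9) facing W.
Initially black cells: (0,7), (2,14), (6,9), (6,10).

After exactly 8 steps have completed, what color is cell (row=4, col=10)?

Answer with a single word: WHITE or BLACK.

Step 1: on WHITE (4,9): turn R to N, flip to black, move to (3,9). |black|=5
Step 2: on WHITE (3,9): turn R to E, flip to black, move to (3,10). |black|=6
Step 3: on WHITE (3,10): turn R to S, flip to black, move to (4,10). |black|=7
Step 4: on WHITE (4,10): turn R to W, flip to black, move to (4,9). |black|=8
Step 5: on BLACK (4,9): turn L to S, flip to white, move to (5,9). |black|=7
Step 6: on WHITE (5,9): turn R to W, flip to black, move to (5,8). |black|=8
Step 7: on WHITE (5,8): turn R to N, flip to black, move to (4,8). |black|=9
Step 8: on WHITE (4,8): turn R to E, flip to black, move to (4,9). |black|=10

Answer: BLACK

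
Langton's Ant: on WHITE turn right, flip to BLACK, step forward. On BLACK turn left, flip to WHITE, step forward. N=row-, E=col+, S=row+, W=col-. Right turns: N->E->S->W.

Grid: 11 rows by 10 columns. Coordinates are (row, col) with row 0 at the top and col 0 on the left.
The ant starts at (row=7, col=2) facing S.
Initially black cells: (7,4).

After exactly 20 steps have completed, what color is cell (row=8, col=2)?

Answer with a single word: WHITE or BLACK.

Step 1: on WHITE (7,2): turn R to W, flip to black, move to (7,1). |black|=2
Step 2: on WHITE (7,1): turn R to N, flip to black, move to (6,1). |black|=3
Step 3: on WHITE (6,1): turn R to E, flip to black, move to (6,2). |black|=4
Step 4: on WHITE (6,2): turn R to S, flip to black, move to (7,2). |black|=5
Step 5: on BLACK (7,2): turn L to E, flip to white, move to (7,3). |black|=4
Step 6: on WHITE (7,3): turn R to S, flip to black, move to (8,3). |black|=5
Step 7: on WHITE (8,3): turn R to W, flip to black, move to (8,2). |black|=6
Step 8: on WHITE (8,2): turn R to N, flip to black, move to (7,2). |black|=7
Step 9: on WHITE (7,2): turn R to E, flip to black, move to (7,3). |black|=8
Step 10: on BLACK (7,3): turn L to N, flip to white, move to (6,3). |black|=7
Step 11: on WHITE (6,3): turn R to E, flip to black, move to (6,4). |black|=8
Step 12: on WHITE (6,4): turn R to S, flip to black, move to (7,4). |black|=9
Step 13: on BLACK (7,4): turn L to E, flip to white, move to (7,5). |black|=8
Step 14: on WHITE (7,5): turn R to S, flip to black, move to (8,5). |black|=9
Step 15: on WHITE (8,5): turn R to W, flip to black, move to (8,4). |black|=10
Step 16: on WHITE (8,4): turn R to N, flip to black, move to (7,4). |black|=11
Step 17: on WHITE (7,4): turn R to E, flip to black, move to (7,5). |black|=12
Step 18: on BLACK (7,5): turn L to N, flip to white, move to (6,5). |black|=11
Step 19: on WHITE (6,5): turn R to E, flip to black, move to (6,6). |black|=12
Step 20: on WHITE (6,6): turn R to S, flip to black, move to (7,6). |black|=13

Answer: BLACK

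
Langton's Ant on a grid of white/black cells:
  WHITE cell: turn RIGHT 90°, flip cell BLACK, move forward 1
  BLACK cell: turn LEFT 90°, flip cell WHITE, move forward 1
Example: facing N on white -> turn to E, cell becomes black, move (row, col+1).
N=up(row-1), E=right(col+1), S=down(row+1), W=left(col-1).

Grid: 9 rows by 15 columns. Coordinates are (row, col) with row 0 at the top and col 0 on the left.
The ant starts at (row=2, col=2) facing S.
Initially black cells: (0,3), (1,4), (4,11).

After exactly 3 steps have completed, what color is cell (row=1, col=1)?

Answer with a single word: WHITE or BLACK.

Step 1: on WHITE (2,2): turn R to W, flip to black, move to (2,1). |black|=4
Step 2: on WHITE (2,1): turn R to N, flip to black, move to (1,1). |black|=5
Step 3: on WHITE (1,1): turn R to E, flip to black, move to (1,2). |black|=6

Answer: BLACK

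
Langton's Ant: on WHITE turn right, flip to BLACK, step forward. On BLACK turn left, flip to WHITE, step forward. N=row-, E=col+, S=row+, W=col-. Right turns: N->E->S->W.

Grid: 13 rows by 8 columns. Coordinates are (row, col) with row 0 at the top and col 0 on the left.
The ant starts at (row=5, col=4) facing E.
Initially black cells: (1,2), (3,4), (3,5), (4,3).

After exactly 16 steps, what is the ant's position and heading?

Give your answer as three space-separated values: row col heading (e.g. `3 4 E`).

Answer: 3 4 W

Derivation:
Step 1: on WHITE (5,4): turn R to S, flip to black, move to (6,4). |black|=5
Step 2: on WHITE (6,4): turn R to W, flip to black, move to (6,3). |black|=6
Step 3: on WHITE (6,3): turn R to N, flip to black, move to (5,3). |black|=7
Step 4: on WHITE (5,3): turn R to E, flip to black, move to (5,4). |black|=8
Step 5: on BLACK (5,4): turn L to N, flip to white, move to (4,4). |black|=7
Step 6: on WHITE (4,4): turn R to E, flip to black, move to (4,5). |black|=8
Step 7: on WHITE (4,5): turn R to S, flip to black, move to (5,5). |black|=9
Step 8: on WHITE (5,5): turn R to W, flip to black, move to (5,4). |black|=10
Step 9: on WHITE (5,4): turn R to N, flip to black, move to (4,4). |black|=11
Step 10: on BLACK (4,4): turn L to W, flip to white, move to (4,3). |black|=10
Step 11: on BLACK (4,3): turn L to S, flip to white, move to (5,3). |black|=9
Step 12: on BLACK (5,3): turn L to E, flip to white, move to (5,4). |black|=8
Step 13: on BLACK (5,4): turn L to N, flip to white, move to (4,4). |black|=7
Step 14: on WHITE (4,4): turn R to E, flip to black, move to (4,5). |black|=8
Step 15: on BLACK (4,5): turn L to N, flip to white, move to (3,5). |black|=7
Step 16: on BLACK (3,5): turn L to W, flip to white, move to (3,4). |black|=6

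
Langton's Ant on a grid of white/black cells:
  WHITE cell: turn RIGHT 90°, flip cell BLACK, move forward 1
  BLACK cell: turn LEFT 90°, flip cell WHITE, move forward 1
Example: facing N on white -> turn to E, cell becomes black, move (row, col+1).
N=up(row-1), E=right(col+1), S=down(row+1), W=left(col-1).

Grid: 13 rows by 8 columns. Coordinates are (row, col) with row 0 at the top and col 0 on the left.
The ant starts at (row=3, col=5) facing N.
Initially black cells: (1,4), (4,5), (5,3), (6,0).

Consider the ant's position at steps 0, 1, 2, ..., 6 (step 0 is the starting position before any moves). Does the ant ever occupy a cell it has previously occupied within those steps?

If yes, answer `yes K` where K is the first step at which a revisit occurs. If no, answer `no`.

Step 1: on WHITE (3,5): turn R to E, flip to black, move to (3,6). |black|=5 — new cell
Step 2: on WHITE (3,6): turn R to S, flip to black, move to (4,6). |black|=6 — new cell
Step 3: on WHITE (4,6): turn R to W, flip to black, move to (4,5). |black|=7 — new cell
Step 4: on BLACK (4,5): turn L to S, flip to white, move to (5,5). |black|=6 — new cell
Step 5: on WHITE (5,5): turn R to W, flip to black, move to (5,4). |black|=7 — new cell
Step 6: on WHITE (5,4): turn R to N, flip to black, move to (4,4). |black|=8 — new cell
No revisit within 6 steps.

Answer: no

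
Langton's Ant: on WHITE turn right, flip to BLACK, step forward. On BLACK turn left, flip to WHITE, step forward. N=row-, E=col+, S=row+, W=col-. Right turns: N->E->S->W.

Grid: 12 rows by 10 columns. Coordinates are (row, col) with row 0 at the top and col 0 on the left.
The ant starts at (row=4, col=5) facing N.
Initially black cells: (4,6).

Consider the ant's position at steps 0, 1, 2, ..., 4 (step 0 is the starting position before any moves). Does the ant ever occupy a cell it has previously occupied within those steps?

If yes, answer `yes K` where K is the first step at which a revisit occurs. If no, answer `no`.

Step 1: on WHITE (4,5): turn R to E, flip to black, move to (4,6). |black|=2 — new cell
Step 2: on BLACK (4,6): turn L to N, flip to white, move to (3,6). |black|=1 — new cell
Step 3: on WHITE (3,6): turn R to E, flip to black, move to (3,7). |black|=2 — new cell
Step 4: on WHITE (3,7): turn R to S, flip to black, move to (4,7). |black|=3 — new cell
No revisit within 4 steps.

Answer: no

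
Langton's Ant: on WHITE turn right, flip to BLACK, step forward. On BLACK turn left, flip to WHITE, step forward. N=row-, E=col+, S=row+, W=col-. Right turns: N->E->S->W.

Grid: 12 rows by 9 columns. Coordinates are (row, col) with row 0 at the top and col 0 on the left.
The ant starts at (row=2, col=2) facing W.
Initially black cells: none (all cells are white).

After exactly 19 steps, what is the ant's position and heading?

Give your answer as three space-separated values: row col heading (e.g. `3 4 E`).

Answer: 4 3 S

Derivation:
Step 1: on WHITE (2,2): turn R to N, flip to black, move to (1,2). |black|=1
Step 2: on WHITE (1,2): turn R to E, flip to black, move to (1,3). |black|=2
Step 3: on WHITE (1,3): turn R to S, flip to black, move to (2,3). |black|=3
Step 4: on WHITE (2,3): turn R to W, flip to black, move to (2,2). |black|=4
Step 5: on BLACK (2,2): turn L to S, flip to white, move to (3,2). |black|=3
Step 6: on WHITE (3,2): turn R to W, flip to black, move to (3,1). |black|=4
Step 7: on WHITE (3,1): turn R to N, flip to black, move to (2,1). |black|=5
Step 8: on WHITE (2,1): turn R to E, flip to black, move to (2,2). |black|=6
Step 9: on WHITE (2,2): turn R to S, flip to black, move to (3,2). |black|=7
Step 10: on BLACK (3,2): turn L to E, flip to white, move to (3,3). |black|=6
Step 11: on WHITE (3,3): turn R to S, flip to black, move to (4,3). |black|=7
Step 12: on WHITE (4,3): turn R to W, flip to black, move to (4,2). |black|=8
Step 13: on WHITE (4,2): turn R to N, flip to black, move to (3,2). |black|=9
Step 14: on WHITE (3,2): turn R to E, flip to black, move to (3,3). |black|=10
Step 15: on BLACK (3,3): turn L to N, flip to white, move to (2,3). |black|=9
Step 16: on BLACK (2,3): turn L to W, flip to white, move to (2,2). |black|=8
Step 17: on BLACK (2,2): turn L to S, flip to white, move to (3,2). |black|=7
Step 18: on BLACK (3,2): turn L to E, flip to white, move to (3,3). |black|=6
Step 19: on WHITE (3,3): turn R to S, flip to black, move to (4,3). |black|=7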